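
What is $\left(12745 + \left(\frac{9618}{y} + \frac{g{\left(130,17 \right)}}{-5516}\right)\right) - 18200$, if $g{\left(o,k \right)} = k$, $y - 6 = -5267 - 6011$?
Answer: $- \frac{10600788896}{1943011} \approx -5455.9$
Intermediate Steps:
$y = -11272$ ($y = 6 - 11278 = -11272$)
$\left(12745 + \left(\frac{9618}{y} + \frac{g{\left(130,17 \right)}}{-5516}\right)\right) - 18200 = \left(12745 + \left(\frac{9618}{-11272} + \frac{17}{-5516}\right)\right) - 18200 = \left(12745 + \left(9618 \left(- \frac{1}{11272}\right) + 17 \left(- \frac{1}{5516}\right)\right)\right) - 18200 = \left(12745 - \frac{1663891}{1943011}\right) - 18200 = \frac{24762011304}{1943011} - 18200 = - \frac{10600788896}{1943011}$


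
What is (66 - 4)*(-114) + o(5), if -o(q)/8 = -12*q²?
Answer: -4668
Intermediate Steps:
o(q) = 96*q² (o(q) = -(-96)*q² = 96*q²)
(66 - 4)*(-114) + o(5) = (66 - 4)*(-114) + 96*5² = 62*(-114) + 96*25 = -7068 + 2400 = -4668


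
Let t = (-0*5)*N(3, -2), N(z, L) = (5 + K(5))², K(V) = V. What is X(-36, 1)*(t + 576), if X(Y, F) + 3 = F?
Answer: -1152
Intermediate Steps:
X(Y, F) = -3 + F
N(z, L) = 100 (N(z, L) = (5 + 5)² = 10² = 100)
t = 0 (t = -0*5*100 = -3*0*100 = 0*100 = 0)
X(-36, 1)*(t + 576) = (-3 + 1)*(0 + 576) = -2*576 = -1152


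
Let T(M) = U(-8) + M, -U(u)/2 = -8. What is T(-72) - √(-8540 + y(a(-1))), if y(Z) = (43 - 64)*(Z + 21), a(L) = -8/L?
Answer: -56 - I*√9149 ≈ -56.0 - 95.65*I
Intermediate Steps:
U(u) = 16 (U(u) = -2*(-8) = 16)
T(M) = 16 + M
y(Z) = -441 - 21*Z (y(Z) = -21*(21 + Z) = -441 - 21*Z)
T(-72) - √(-8540 + y(a(-1))) = (16 - 72) - √(-8540 + (-441 - (-168)/(-1))) = -56 - √(-8540 + (-441 - (-168)*(-1))) = -56 - √(-8540 + (-441 - 21*8)) = -56 - √(-8540 + (-441 - 168)) = -56 - √(-8540 - 609) = -56 - √(-9149) = -56 - I*√9149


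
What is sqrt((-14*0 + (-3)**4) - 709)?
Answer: 2*I*sqrt(157) ≈ 25.06*I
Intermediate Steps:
sqrt((-14*0 + (-3)**4) - 709) = sqrt((0 + 81) - 709) = sqrt(81 - 709) = sqrt(-628) = 2*I*sqrt(157)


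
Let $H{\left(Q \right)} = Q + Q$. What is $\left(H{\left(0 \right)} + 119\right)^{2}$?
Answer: $14161$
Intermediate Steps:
$H{\left(Q \right)} = 2 Q$
$\left(H{\left(0 \right)} + 119\right)^{2} = \left(2 \cdot 0 + 119\right)^{2} = \left(0 + 119\right)^{2} = 119^{2} = 14161$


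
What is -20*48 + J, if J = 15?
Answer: -945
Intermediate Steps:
-20*48 + J = -20*48 + 15 = -960 + 15 = -945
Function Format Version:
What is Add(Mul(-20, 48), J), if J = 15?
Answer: -945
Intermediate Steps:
Add(Mul(-20, 48), J) = Add(Mul(-20, 48), 15) = Add(-960, 15) = -945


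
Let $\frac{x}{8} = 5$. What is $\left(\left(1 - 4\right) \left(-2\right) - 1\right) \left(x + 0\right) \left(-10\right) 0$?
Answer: $0$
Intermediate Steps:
$x = 40$ ($x = 8 \cdot 5 = 40$)
$\left(\left(1 - 4\right) \left(-2\right) - 1\right) \left(x + 0\right) \left(-10\right) 0 = \left(\left(1 - 4\right) \left(-2\right) - 1\right) \left(40 + 0\right) \left(-10\right) 0 = \left(\left(-3\right) \left(-2\right) - 1\right) 40 \left(-10\right) 0 = \left(6 - 1\right) 40 \left(-10\right) 0 = 5 \cdot 40 \left(-10\right) 0 = 200 \left(-10\right) 0 = \left(-2000\right) 0 = 0$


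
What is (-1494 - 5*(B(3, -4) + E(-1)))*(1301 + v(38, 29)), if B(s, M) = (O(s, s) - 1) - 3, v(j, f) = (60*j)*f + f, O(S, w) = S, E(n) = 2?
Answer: -101107550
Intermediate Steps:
v(j, f) = f + 60*f*j (v(j, f) = 60*f*j + f = f + 60*f*j)
B(s, M) = -4 + s (B(s, M) = (s - 1) - 3 = (-1 + s) - 3 = -4 + s)
(-1494 - 5*(B(3, -4) + E(-1)))*(1301 + v(38, 29)) = (-1494 - 5*((-4 + 3) + 2))*(1301 + 29*(1 + 60*38)) = (-1494 - 5*(-1 + 2))*(1301 + 29*(1 + 2280)) = (-1494 - 5*1)*(1301 + 29*2281) = (-1494 - 5)*(1301 + 66149) = -1499*67450 = -101107550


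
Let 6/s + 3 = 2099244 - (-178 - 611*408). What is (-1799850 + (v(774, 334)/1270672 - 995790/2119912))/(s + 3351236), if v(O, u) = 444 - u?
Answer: -711699365314733565575545/1325150380237907072122832 ≈ -0.53707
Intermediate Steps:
s = 6/2348707 (s = 6/(-3 + (2099244 - (-178 - 611*408))) = 6/(-3 + (2099244 - (-178 - 249288))) = 6/(-3 + (2099244 - 1*(-249466))) = 6/(-3 + (2099244 + 249466)) = 6/(-3 + 2348710) = 6/2348707 ≈ 2.5546e-6)
(-1799850 + (v(774, 334)/1270672 - 995790/2119912))/(s + 3351236) = (-1799850 + ((444 - 1*334)/1270672 - 995790/2119912))/(6/2348707 + 3351236) = (-1799850 + ((444 - 334)*(1/1270672) - 995790*1/2119912))/(7871071451858/2348707) = (-1799850 + (110*(1/1270672) - 497895/1059956))*(2348707/7871071451858) = (-1799850 + (55/635336 - 497895/1059956))*(2348707/7871071451858) = (-1799850 - 79068080035/168357051304)*(2348707/7871071451858) = -303017517857584435/168357051304*2348707/7871071451858 = -711699365314733565575545/1325150380237907072122832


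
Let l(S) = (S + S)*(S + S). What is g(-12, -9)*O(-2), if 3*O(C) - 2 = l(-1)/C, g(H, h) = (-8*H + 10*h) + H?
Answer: 0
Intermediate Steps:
l(S) = 4*S**2 (l(S) = (2*S)*(2*S) = 4*S**2)
g(H, h) = -7*H + 10*h
O(C) = 2/3 + 4/(3*C) (O(C) = 2/3 + ((4*(-1)**2)/C)/3 = 2/3 + ((4*1)/C)/3 = 2/3 + (4/C)/3 = 2/3 + 4/(3*C))
g(-12, -9)*O(-2) = (-7*(-12) + 10*(-9))*((2/3)*(2 - 2)/(-2)) = (84 - 90)*((2/3)*(-1/2)*0) = -6*0 = 0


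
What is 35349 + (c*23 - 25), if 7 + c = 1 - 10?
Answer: 34956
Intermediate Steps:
c = -16 (c = -7 + (1 - 10) = -7 - 9 = -16)
35349 + (c*23 - 25) = 35349 + (-16*23 - 25) = 35349 + (-368 - 25) = 35349 - 393 = 34956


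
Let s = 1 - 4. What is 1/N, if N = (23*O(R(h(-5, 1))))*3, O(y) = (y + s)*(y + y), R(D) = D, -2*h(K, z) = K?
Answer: -2/345 ≈ -0.0057971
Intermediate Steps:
h(K, z) = -K/2
s = -3
O(y) = 2*y*(-3 + y) (O(y) = (y - 3)*(y + y) = (-3 + y)*(2*y) = 2*y*(-3 + y))
N = -345/2 (N = (23*(2*(-½*(-5))*(-3 - ½*(-5))))*3 = (23*(2*(5/2)*(-3 + 5/2)))*3 = (23*(2*(5/2)*(-½)))*3 = (23*(-5/2))*3 = -115/2*3 = -345/2 ≈ -172.50)
1/N = 1/(-345/2) = -2/345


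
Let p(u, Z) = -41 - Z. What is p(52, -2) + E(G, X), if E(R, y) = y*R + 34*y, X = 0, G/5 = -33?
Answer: -39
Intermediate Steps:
G = -165 (G = 5*(-33) = -165)
E(R, y) = 34*y + R*y (E(R, y) = R*y + 34*y = 34*y + R*y)
p(52, -2) + E(G, X) = (-41 - 1*(-2)) + 0*(34 - 165) = (-41 + 2) + 0*(-131) = -39 + 0 = -39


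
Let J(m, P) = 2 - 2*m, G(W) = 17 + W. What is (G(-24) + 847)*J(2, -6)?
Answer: -1680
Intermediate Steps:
(G(-24) + 847)*J(2, -6) = ((17 - 24) + 847)*(2 - 2*2) = (-7 + 847)*(2 - 4) = 840*(-2) = -1680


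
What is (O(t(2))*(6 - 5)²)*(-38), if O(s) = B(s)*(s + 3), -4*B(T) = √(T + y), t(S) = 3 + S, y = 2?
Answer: 76*√7 ≈ 201.08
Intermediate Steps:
B(T) = -√(2 + T)/4 (B(T) = -√(T + 2)/4 = -√(2 + T)/4)
O(s) = -√(2 + s)*(3 + s)/4 (O(s) = (-√(2 + s)/4)*(s + 3) = (-√(2 + s)/4)*(3 + s) = -√(2 + s)*(3 + s)/4)
(O(t(2))*(6 - 5)²)*(-38) = ((√(2 + (3 + 2))*(-3 - (3 + 2))/4)*(6 - 5)²)*(-38) = ((√(2 + 5)*(-3 - 1*5)/4)*1²)*(-38) = ((√7*(-3 - 5)/4)*1)*(-38) = (((¼)*√7*(-8))*1)*(-38) = (-2*√7*1)*(-38) = -2*√7*(-38) = 76*√7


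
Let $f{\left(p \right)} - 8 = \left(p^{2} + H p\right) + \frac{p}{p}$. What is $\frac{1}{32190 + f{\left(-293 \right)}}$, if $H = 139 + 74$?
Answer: $\frac{1}{55639} \approx 1.7973 \cdot 10^{-5}$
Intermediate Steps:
$H = 213$
$f{\left(p \right)} = 9 + p^{2} + 213 p$ ($f{\left(p \right)} = 8 + \left(\left(p^{2} + 213 p\right) + \frac{p}{p}\right) = 8 + \left(\left(p^{2} + 213 p\right) + 1\right) = 8 + \left(1 + p^{2} + 213 p\right) = 9 + p^{2} + 213 p$)
$\frac{1}{32190 + f{\left(-293 \right)}} = \frac{1}{32190 + \left(9 + \left(-293\right)^{2} + 213 \left(-293\right)\right)} = \frac{1}{32190 + \left(9 + 85849 - 62409\right)} = \frac{1}{32190 + 23449} = \frac{1}{55639}$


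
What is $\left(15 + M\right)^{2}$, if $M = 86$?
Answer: $10201$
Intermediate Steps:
$\left(15 + M\right)^{2} = \left(15 + 86\right)^{2} = 101^{2} = 10201$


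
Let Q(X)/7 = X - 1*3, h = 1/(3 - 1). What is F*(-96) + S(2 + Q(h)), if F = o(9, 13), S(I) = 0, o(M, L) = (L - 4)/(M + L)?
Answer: -432/11 ≈ -39.273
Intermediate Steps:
h = ½ (h = 1/2 = ½ ≈ 0.50000)
Q(X) = -21 + 7*X (Q(X) = 7*(X - 1*3) = 7*(X - 3) = 7*(-3 + X) = -21 + 7*X)
o(M, L) = (-4 + L)/(L + M)
F = 9/22 (F = (-4 + 13)/(13 + 9) = 9/22 ≈ 0.40909)
F*(-96) + S(2 + Q(h)) = (9/22)*(-96) + 0 = -432/11 + 0 = -432/11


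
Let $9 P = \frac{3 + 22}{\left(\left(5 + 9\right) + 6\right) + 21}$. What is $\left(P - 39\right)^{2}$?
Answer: $\frac{206381956}{136161} \approx 1515.7$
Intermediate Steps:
$P = \frac{25}{369}$ ($P = \frac{\left(3 + 22\right) \frac{1}{\left(\left(5 + 9\right) + 6\right) + 21}}{9} = \frac{25 \frac{1}{\left(14 + 6\right) + 21}}{9} = \frac{25 \frac{1}{20 + 21}}{9} = \frac{25 \cdot \frac{1}{41}}{9} = \frac{1}{9} \cdot \frac{25}{41} = \frac{25}{369} \approx 0.067751$)
$\left(P - 39\right)^{2} = \left(\frac{25}{369} - 39\right)^{2} = \left(- \frac{14366}{369}\right)^{2} = \frac{206381956}{136161}$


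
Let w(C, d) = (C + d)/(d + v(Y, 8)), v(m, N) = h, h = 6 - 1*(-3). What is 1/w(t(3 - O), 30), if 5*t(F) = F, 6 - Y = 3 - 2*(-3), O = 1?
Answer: 195/152 ≈ 1.2829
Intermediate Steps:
h = 9 (h = 6 + 3 = 9)
Y = -3 (Y = 6 - (3 - 2*(-3)) = 6 - (3 + 6) = 6 - 1*9 = 6 - 9 = -3)
t(F) = F/5
v(m, N) = 9
w(C, d) = (C + d)/(9 + d) (w(C, d) = (C + d)/(d + 9) = (C + d)/(9 + d))
1/w(t(3 - O), 30) = 1/(((3 - 1*1)/5 + 30)/(9 + 30)) = 1/(((3 - 1)/5 + 30)/39) = 1/(((1/5)*2 + 30)/39) = 1/((2/5 + 30)/39) = 1/((1/39)*(152/5)) = 1/(152/195) = 195/152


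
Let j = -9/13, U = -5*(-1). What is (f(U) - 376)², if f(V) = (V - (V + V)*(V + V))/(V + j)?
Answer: 496888681/3136 ≈ 1.5845e+5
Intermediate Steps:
U = 5
j = -9/13 (j = -9*1/13 = -9/13 ≈ -0.69231)
f(V) = (V - 4*V²)/(-9/13 + V) (f(V) = (V - (V + V)*(V + V))/(V - 9/13) = (V - 2*V*2*V)/(-9/13 + V) = (V - 4*V²)/(-9/13 + V))
(f(U) - 376)² = (13*5*(1 - 4*5)/(-9 + 13*5) - 376)² = (13*5*(1 - 20)/(-9 + 65) - 376)² = (13*5*(-19)/56 - 376)² = (13*5*(1/56)*(-19) - 376)² = (-1235/56 - 376)² = (-22291/56)² = 496888681/3136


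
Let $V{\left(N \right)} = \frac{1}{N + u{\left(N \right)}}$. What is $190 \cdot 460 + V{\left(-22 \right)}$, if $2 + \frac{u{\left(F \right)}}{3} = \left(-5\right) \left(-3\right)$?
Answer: $\frac{1485801}{17} \approx 87400.0$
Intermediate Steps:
$u{\left(F \right)} = 39$ ($u{\left(F \right)} = -6 + 3 \left(\left(-5\right) \left(-3\right)\right) = -6 + 3 \cdot 15 = -6 + 45 = 39$)
$V{\left(N \right)} = \frac{1}{39 + N}$ ($V{\left(N \right)} = \frac{1}{N + 39} = \frac{1}{39 + N}$)
$190 \cdot 460 + V{\left(-22 \right)} = 190 \cdot 460 + \frac{1}{39 - 22} = 87400 + \frac{1}{17} = \frac{1485801}{17}$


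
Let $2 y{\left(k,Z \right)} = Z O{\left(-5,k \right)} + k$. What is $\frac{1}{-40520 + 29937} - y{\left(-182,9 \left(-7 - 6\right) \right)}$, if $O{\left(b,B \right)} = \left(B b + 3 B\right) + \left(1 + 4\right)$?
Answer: $\frac{458825963}{21166} \approx 21678.0$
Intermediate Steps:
$O{\left(b,B \right)} = 5 + 3 B + B b$ ($O{\left(b,B \right)} = \left(3 B + B b\right) + 5 = 5 + 3 B + B b$)
$y{\left(k,Z \right)} = \frac{k}{2} + \frac{Z \left(5 - 2 k\right)}{2}$ ($y{\left(k,Z \right)} = \frac{Z \left(5 + 3 k + k \left(-5\right)\right) + k}{2} = \frac{Z \left(5 + 3 k - 5 k\right) + k}{2} = \frac{Z \left(5 - 2 k\right) + k}{2} = \frac{k + Z \left(5 - 2 k\right)}{2} = \frac{k}{2} + \frac{Z \left(5 - 2 k\right)}{2}$)
$\frac{1}{-40520 + 29937} - y{\left(-182,9 \left(-7 - 6\right) \right)} = \frac{1}{-40520 + 29937} - \left(\frac{1}{2} \left(-182\right) + \frac{9 \left(-7 - 6\right) \left(5 - -364\right)}{2}\right) = \frac{1}{-10583} - \left(-91 + \frac{9 \left(-13\right) \left(5 + 364\right)}{2}\right) = - \frac{1}{10583} - \left(-91 + \frac{1}{2} \left(-117\right) 369\right) = - \frac{1}{10583} - \left(-91 - \frac{43173}{2}\right) = - \frac{1}{10583} - - \frac{43355}{2} = - \frac{1}{10583} + \frac{43355}{2} = \frac{458825963}{21166}$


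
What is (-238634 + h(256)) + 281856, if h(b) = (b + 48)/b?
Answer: 691571/16 ≈ 43223.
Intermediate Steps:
h(b) = (48 + b)/b
(-238634 + h(256)) + 281856 = (-238634 + (48 + 256)/256) + 281856 = (-238634 + (1/256)*304) + 281856 = (-238634 + 19/16) + 281856 = -3818125/16 + 281856 = 691571/16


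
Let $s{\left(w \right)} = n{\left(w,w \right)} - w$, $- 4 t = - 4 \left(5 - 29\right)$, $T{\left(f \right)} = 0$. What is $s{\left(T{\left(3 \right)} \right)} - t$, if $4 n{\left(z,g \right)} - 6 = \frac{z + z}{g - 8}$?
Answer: $\frac{51}{2} \approx 25.5$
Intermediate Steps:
$n{\left(z,g \right)} = \frac{3}{2} + \frac{z}{2 \left(-8 + g\right)}$ ($n{\left(z,g \right)} = \frac{3}{2} + \frac{\left(z + z\right) \frac{1}{g - 8}}{4} = \frac{3}{2} + \frac{2 z \frac{1}{-8 + g}}{4} = \frac{3}{2} + \frac{z}{2 \left(-8 + g\right)}$)
$t = -24$ ($t = - \frac{\left(-4\right) \left(5 - 29\right)}{4} = - \frac{\left(-4\right) \left(-24\right)}{4} = \left(- \frac{1}{4}\right) 96 = -24$)
$s{\left(w \right)} = - w + \frac{-24 + 4 w}{2 \left(-8 + w\right)}$ ($s{\left(w \right)} = \frac{-24 + w + 3 w}{2 \left(-8 + w\right)} - w = \frac{-24 + 4 w}{2 \left(-8 + w\right)} - w = - w + \frac{-24 + 4 w}{2 \left(-8 + w\right)}$)
$s{\left(T{\left(3 \right)} \right)} - t = \frac{-12 - 0^{2} + 10 \cdot 0}{-8 + 0} - -24 = \frac{-12 - 0 + 0}{-8} + 24 = - \frac{-12 + 0 + 0}{8} + 24 = \left(- \frac{1}{8}\right) \left(-12\right) + 24 = \frac{3}{2} + 24 = \frac{51}{2}$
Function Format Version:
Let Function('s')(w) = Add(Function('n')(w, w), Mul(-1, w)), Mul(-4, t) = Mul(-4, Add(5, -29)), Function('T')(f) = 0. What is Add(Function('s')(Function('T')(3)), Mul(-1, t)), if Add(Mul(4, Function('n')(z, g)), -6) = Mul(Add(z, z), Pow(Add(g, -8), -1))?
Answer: Rational(51, 2) ≈ 25.500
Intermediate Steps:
Function('n')(z, g) = Add(Rational(3, 2), Mul(Rational(1, 2), z, Pow(Add(-8, g), -1))) (Function('n')(z, g) = Add(Rational(3, 2), Mul(Rational(1, 4), Mul(Add(z, z), Pow(Add(g, -8), -1)))) = Add(Rational(3, 2), Mul(Rational(1, 4), Mul(Mul(2, z), Pow(Add(-8, g), -1)))) = Add(Rational(3, 2), Mul(Rational(1, 4), Mul(2, z, Pow(Add(-8, g), -1)))) = Add(Rational(3, 2), Mul(Rational(1, 2), z, Pow(Add(-8, g), -1))))
t = -24 (t = Mul(Rational(-1, 4), Mul(-4, Add(5, -29))) = Mul(Rational(-1, 4), Mul(-4, -24)) = Mul(Rational(-1, 4), 96) = -24)
Function('s')(w) = Add(Mul(-1, w), Mul(Rational(1, 2), Pow(Add(-8, w), -1), Add(-24, Mul(4, w)))) (Function('s')(w) = Add(Mul(Rational(1, 2), Pow(Add(-8, w), -1), Add(-24, w, Mul(3, w))), Mul(-1, w)) = Add(Mul(Rational(1, 2), Pow(Add(-8, w), -1), Add(-24, Mul(4, w))), Mul(-1, w)) = Add(Mul(-1, w), Mul(Rational(1, 2), Pow(Add(-8, w), -1), Add(-24, Mul(4, w)))))
Add(Function('s')(Function('T')(3)), Mul(-1, t)) = Add(Mul(Pow(Add(-8, 0), -1), Add(-12, Mul(-1, Pow(0, 2)), Mul(10, 0))), Mul(-1, -24)) = Add(Mul(Pow(-8, -1), Add(-12, Mul(-1, 0), 0)), 24) = Add(Mul(Rational(-1, 8), Add(-12, 0, 0)), 24) = Add(Mul(Rational(-1, 8), -12), 24) = Add(Rational(3, 2), 24) = Rational(51, 2)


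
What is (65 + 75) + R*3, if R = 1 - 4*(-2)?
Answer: 167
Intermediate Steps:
R = 9 (R = 1 + 8 = 9)
(65 + 75) + R*3 = (65 + 75) + 9*3 = 140 + 27 = 167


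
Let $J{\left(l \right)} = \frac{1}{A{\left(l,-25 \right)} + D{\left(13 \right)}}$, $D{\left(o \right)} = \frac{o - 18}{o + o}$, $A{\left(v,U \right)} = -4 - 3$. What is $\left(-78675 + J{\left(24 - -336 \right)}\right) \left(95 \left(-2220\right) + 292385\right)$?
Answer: $- \frac{1198827772735}{187} \approx -6.4108 \cdot 10^{9}$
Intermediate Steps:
$A{\left(v,U \right)} = -7$ ($A{\left(v,U \right)} = -4 - 3 = -7$)
$D{\left(o \right)} = \frac{-18 + o}{2 o}$
$J{\left(l \right)} = - \frac{26}{187}$ ($J{\left(l \right)} = \frac{1}{-7 + \frac{-18 + 13}{2 \cdot 13}} = \frac{1}{-7 + \frac{1}{2} \cdot \frac{1}{13} \left(-5\right)} = \frac{1}{-7 - \frac{5}{26}} = \frac{1}{- \frac{187}{26}} = - \frac{26}{187}$)
$\left(-78675 + J{\left(24 - -336 \right)}\right) \left(95 \left(-2220\right) + 292385\right) = \left(-78675 - \frac{26}{187}\right) \left(95 \left(-2220\right) + 292385\right) = - \frac{14712251 \left(-210900 + 292385\right)}{187} = \left(- \frac{14712251}{187}\right) 81485 = - \frac{1198827772735}{187}$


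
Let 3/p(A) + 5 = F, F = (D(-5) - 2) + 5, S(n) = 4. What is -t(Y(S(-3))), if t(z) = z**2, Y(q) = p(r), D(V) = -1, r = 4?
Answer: -1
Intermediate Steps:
F = 2 (F = (-1 - 2) + 5 = -3 + 5 = 2)
p(A) = -1 (p(A) = 3/(-5 + 2) = 3/(-3) = 3*(-1/3) = -1)
Y(q) = -1
-t(Y(S(-3))) = -1*(-1)**2 = -1*1 = -1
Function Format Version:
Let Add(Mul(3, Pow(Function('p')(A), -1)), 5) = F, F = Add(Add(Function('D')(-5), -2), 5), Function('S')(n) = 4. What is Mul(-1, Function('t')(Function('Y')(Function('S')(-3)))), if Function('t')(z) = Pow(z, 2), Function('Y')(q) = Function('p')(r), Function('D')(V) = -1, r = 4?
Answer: -1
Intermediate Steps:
F = 2 (F = Add(Add(-1, -2), 5) = Add(-3, 5) = 2)
Function('p')(A) = -1 (Function('p')(A) = Mul(3, Pow(Add(-5, 2), -1)) = Mul(3, Pow(-3, -1)) = Mul(3, Rational(-1, 3)) = -1)
Function('Y')(q) = -1
Mul(-1, Function('t')(Function('Y')(Function('S')(-3)))) = Mul(-1, Pow(-1, 2)) = Mul(-1, 1) = -1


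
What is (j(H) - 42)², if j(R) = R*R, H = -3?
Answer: 1089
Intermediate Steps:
j(R) = R²
(j(H) - 42)² = ((-3)² - 42)² = (9 - 42)² = (-33)² = 1089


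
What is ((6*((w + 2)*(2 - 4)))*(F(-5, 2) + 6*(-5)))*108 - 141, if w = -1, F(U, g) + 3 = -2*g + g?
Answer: 45219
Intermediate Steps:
F(U, g) = -3 - g (F(U, g) = -3 + (-2*g + g) = -3 - g)
((6*((w + 2)*(2 - 4)))*(F(-5, 2) + 6*(-5)))*108 - 141 = ((6*((-1 + 2)*(2 - 4)))*((-3 - 1*2) + 6*(-5)))*108 - 141 = ((6*(1*(-2)))*((-3 - 2) - 30))*108 - 141 = ((6*(-2))*(-5 - 30))*108 - 141 = -12*(-35)*108 - 141 = 420*108 - 141 = 45360 - 141 = 45219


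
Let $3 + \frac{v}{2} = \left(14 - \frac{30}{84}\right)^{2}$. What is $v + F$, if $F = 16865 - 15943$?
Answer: $\frac{126249}{98} \approx 1288.3$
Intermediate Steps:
$F = 922$
$v = \frac{35893}{98}$ ($v = -6 + 2 \left(14 - \frac{30}{84}\right)^{2} = -6 + 2 \left(14 - \frac{5}{14}\right)^{2} = -6 + 2 \left(\frac{191}{14}\right)^{2} = -6 + 2 \cdot \frac{36481}{196} = -6 + \frac{36481}{98} = \frac{35893}{98} \approx 366.25$)
$v + F = \frac{35893}{98} + 922 = \frac{126249}{98}$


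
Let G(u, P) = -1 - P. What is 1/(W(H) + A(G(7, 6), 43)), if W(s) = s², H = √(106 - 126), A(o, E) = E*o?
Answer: -1/321 ≈ -0.0031153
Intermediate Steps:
H = 2*I*√5 (H = √(-20) = 2*I*√5 ≈ 4.4721*I)
1/(W(H) + A(G(7, 6), 43)) = 1/((2*I*√5)² + 43*(-1 - 1*6)) = 1/(-20 + 43*(-1 - 6)) = 1/(-20 + 43*(-7)) = 1/(-20 - 301) = 1/(-321) = -1/321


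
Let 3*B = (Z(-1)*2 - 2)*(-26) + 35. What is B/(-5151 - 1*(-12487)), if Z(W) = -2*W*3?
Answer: -75/7336 ≈ -0.010224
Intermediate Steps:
Z(W) = -6*W
B = -75 (B = ((-6*(-1)*2 - 2)*(-26) + 35)/3 = ((6*2 - 2)*(-26) + 35)/3 = ((12 - 2)*(-26) + 35)/3 = (10*(-26) + 35)/3 = (-260 + 35)/3 = (⅓)*(-225) = -75)
B/(-5151 - 1*(-12487)) = -75/(-5151 - 1*(-12487)) = -75/(-5151 + 12487) = -75/7336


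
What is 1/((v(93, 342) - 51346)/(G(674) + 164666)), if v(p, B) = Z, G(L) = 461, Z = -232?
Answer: -165127/51578 ≈ -3.2015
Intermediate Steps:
v(p, B) = -232
1/((v(93, 342) - 51346)/(G(674) + 164666)) = 1/((-232 - 51346)/(461 + 164666)) = 1/(-51578/165127) = -165127/51578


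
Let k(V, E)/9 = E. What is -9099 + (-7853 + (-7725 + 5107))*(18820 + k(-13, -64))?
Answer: -191042023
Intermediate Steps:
k(V, E) = 9*E
-9099 + (-7853 + (-7725 + 5107))*(18820 + k(-13, -64)) = -9099 + (-7853 + (-7725 + 5107))*(18820 + 9*(-64)) = -9099 + (-7853 - 2618)*(18820 - 576) = -9099 - 10471*18244 = -9099 - 191032924 = -191042023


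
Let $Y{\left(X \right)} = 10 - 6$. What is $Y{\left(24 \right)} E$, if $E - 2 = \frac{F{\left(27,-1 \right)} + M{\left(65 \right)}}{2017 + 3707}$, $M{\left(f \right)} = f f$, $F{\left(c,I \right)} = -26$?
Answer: $\frac{15647}{1431} \approx 10.934$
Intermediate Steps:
$Y{\left(X \right)} = 4$
$M{\left(f \right)} = f^{2}$
$E = \frac{15647}{5724}$ ($E = 2 + \frac{-26 + 65^{2}}{2017 + 3707} = 2 + \frac{-26 + 4225}{5724} = 2 + 4199 \cdot \frac{1}{5724} = 2 + \frac{4199}{5724} = \frac{15647}{5724} \approx 2.7336$)
$Y{\left(24 \right)} E = 4 \cdot \frac{15647}{5724} = \frac{15647}{1431}$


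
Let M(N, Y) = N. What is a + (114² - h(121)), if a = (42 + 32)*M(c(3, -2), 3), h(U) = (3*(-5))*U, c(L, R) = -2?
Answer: 14663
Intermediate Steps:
h(U) = -15*U
a = -148 (a = (42 + 32)*(-2) = 74*(-2) = -148)
a + (114² - h(121)) = -148 + (114² - (-15)*121) = -148 + (12996 - 1*(-1815)) = -148 + (12996 + 1815) = -148 + 14811 = 14663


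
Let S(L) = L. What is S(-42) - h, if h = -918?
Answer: 876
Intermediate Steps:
S(-42) - h = -42 - 1*(-918) = -42 + 918 = 876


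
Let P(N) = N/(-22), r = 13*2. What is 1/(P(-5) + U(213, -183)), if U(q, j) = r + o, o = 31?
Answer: 22/1259 ≈ 0.017474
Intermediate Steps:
r = 26
P(N) = -N/22 (P(N) = N*(-1/22) = -N/22)
U(q, j) = 57 (U(q, j) = 26 + 31 = 57)
1/(P(-5) + U(213, -183)) = 1/(-1/22*(-5) + 57) = 1/(5/22 + 57) = 1/(1259/22) = 22/1259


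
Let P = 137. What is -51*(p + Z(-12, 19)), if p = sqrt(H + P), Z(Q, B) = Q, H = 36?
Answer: 612 - 51*sqrt(173) ≈ -58.800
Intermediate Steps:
p = sqrt(173) (p = sqrt(36 + 137) = sqrt(173) ≈ 13.153)
-51*(p + Z(-12, 19)) = -51*(sqrt(173) - 12) = -51*(-12 + sqrt(173)) = 612 - 51*sqrt(173)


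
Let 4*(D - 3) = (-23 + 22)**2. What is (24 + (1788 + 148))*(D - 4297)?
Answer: -8415750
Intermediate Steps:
D = 13/4 (D = 3 + (-23 + 22)**2/4 = 3 + (1/4)*(-1)**2 = 3 + (1/4)*1 = 3 + 1/4 = 13/4 ≈ 3.2500)
(24 + (1788 + 148))*(D - 4297) = (24 + (1788 + 148))*(13/4 - 4297) = (24 + 1936)*(-17175/4) = 1960*(-17175/4) = -8415750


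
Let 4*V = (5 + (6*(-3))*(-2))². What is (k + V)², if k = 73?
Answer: 3892729/16 ≈ 2.4330e+5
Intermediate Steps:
V = 1681/4 (V = (5 + (6*(-3))*(-2))²/4 = (5 - 18*(-2))²/4 = (5 + 36)²/4 = (¼)*41² = (¼)*1681 = 1681/4 ≈ 420.25)
(k + V)² = (73 + 1681/4)² = (1973/4)² = 3892729/16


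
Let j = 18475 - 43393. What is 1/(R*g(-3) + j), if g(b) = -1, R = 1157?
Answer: -1/26075 ≈ -3.8351e-5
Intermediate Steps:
j = -24918
1/(R*g(-3) + j) = 1/(1157*(-1) - 24918) = 1/(-1157 - 24918) = 1/(-26075) = -1/26075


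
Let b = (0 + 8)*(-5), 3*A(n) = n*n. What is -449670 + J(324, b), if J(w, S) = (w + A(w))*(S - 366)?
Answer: -14787966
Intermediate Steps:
A(n) = n²/3 (A(n) = (n*n)/3 = n²/3)
b = -40 (b = 8*(-5) = -40)
J(w, S) = (-366 + S)*(w + w²/3) (J(w, S) = (w + w²/3)*(S - 366) = (w + w²/3)*(-366 + S) = (-366 + S)*(w + w²/3))
-449670 + J(324, b) = -449670 + (⅓)*324*(-1098 - 366*324 + 3*(-40) - 40*324) = -449670 + (⅓)*324*(-1098 - 118584 - 120 - 12960) = -449670 + (⅓)*324*(-132762) = -449670 - 14338296 = -14787966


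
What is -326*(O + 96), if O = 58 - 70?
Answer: -27384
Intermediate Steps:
O = -12
-326*(O + 96) = -326*(-12 + 96) = -326*84 = -27384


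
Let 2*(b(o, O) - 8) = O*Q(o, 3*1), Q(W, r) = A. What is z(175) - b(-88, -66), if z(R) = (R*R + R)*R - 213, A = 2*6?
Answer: 5390175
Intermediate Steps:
A = 12
Q(W, r) = 12
b(o, O) = 8 + 6*O (b(o, O) = 8 + (O*12)/2 = 8 + (12*O)/2 = 8 + 6*O)
z(R) = -213 + R*(R + R**2) (z(R) = (R**2 + R)*R - 213 = (R + R**2)*R - 213 = R*(R + R**2) - 213 = -213 + R*(R + R**2))
z(175) - b(-88, -66) = (-213 + 175**2 + 175**3) - (8 + 6*(-66)) = (-213 + 30625 + 5359375) - (8 - 396) = 5389787 - 1*(-388) = 5389787 + 388 = 5390175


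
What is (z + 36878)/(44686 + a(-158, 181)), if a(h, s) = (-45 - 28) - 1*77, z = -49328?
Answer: -6225/22268 ≈ -0.27955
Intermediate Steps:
a(h, s) = -150 (a(h, s) = -73 - 77 = -150)
(z + 36878)/(44686 + a(-158, 181)) = (-49328 + 36878)/(44686 - 150) = -12450/44536 = -12450*1/44536 = -6225/22268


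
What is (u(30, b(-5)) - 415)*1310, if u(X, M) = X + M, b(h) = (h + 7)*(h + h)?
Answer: -530550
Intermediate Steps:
b(h) = 2*h*(7 + h) (b(h) = (7 + h)*(2*h) = 2*h*(7 + h))
u(X, M) = M + X
(u(30, b(-5)) - 415)*1310 = ((2*(-5)*(7 - 5) + 30) - 415)*1310 = ((2*(-5)*2 + 30) - 415)*1310 = ((-20 + 30) - 415)*1310 = (10 - 415)*1310 = -405*1310 = -530550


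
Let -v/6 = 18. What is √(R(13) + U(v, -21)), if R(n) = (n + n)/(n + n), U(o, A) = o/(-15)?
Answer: √205/5 ≈ 2.8636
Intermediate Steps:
v = -108 (v = -6*18 = -108)
U(o, A) = -o/15 (U(o, A) = o*(-1/15) = -o/15)
R(n) = 1 (R(n) = (2*n)/((2*n)) = (2*n)*(1/(2*n)) = 1)
√(R(13) + U(v, -21)) = √(1 - 1/15*(-108)) = √(1 + 36/5) = √(41/5) = √205/5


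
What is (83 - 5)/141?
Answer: 26/47 ≈ 0.55319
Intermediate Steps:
(83 - 5)/141 = (1/141)*78 = 26/47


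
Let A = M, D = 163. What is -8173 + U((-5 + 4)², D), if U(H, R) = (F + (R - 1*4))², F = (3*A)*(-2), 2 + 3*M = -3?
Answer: 20388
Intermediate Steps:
M = -5/3 (M = -⅔ + (⅓)*(-3) = -⅔ - 1 = -5/3 ≈ -1.6667)
A = -5/3 ≈ -1.6667
F = 10 (F = (3*(-5/3))*(-2) = -5*(-2) = 10)
U(H, R) = (6 + R)² (U(H, R) = (10 + (R - 1*4))² = (10 + (R - 4))² = (10 + (-4 + R))² = (6 + R)²)
-8173 + U((-5 + 4)², D) = -8173 + (6 + 163)² = -8173 + 169² = -8173 + 28561 = 20388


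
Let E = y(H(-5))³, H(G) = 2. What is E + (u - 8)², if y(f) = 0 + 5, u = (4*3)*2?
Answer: 381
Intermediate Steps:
u = 24 (u = 12*2 = 24)
y(f) = 5
E = 125 (E = 5³ = 125)
E + (u - 8)² = 125 + (24 - 8)² = 125 + 16² = 125 + 256 = 381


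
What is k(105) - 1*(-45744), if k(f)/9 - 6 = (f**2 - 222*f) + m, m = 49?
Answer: -64326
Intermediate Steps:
k(f) = 495 - 1998*f + 9*f**2 (k(f) = 54 + 9*((f**2 - 222*f) + 49) = 54 + 9*(49 + f**2 - 222*f) = 54 + (441 - 1998*f + 9*f**2) = 495 - 1998*f + 9*f**2)
k(105) - 1*(-45744) = (495 - 1998*105 + 9*105**2) - 1*(-45744) = (495 - 209790 + 9*11025) + 45744 = (495 - 209790 + 99225) + 45744 = -110070 + 45744 = -64326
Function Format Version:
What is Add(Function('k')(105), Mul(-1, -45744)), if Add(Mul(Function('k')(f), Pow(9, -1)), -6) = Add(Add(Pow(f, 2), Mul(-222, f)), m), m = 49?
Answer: -64326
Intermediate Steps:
Function('k')(f) = Add(495, Mul(-1998, f), Mul(9, Pow(f, 2))) (Function('k')(f) = Add(54, Mul(9, Add(Add(Pow(f, 2), Mul(-222, f)), 49))) = Add(54, Mul(9, Add(49, Pow(f, 2), Mul(-222, f)))) = Add(54, Add(441, Mul(-1998, f), Mul(9, Pow(f, 2)))) = Add(495, Mul(-1998, f), Mul(9, Pow(f, 2))))
Add(Function('k')(105), Mul(-1, -45744)) = Add(Add(495, Mul(-1998, 105), Mul(9, Pow(105, 2))), Mul(-1, -45744)) = Add(Add(495, -209790, Mul(9, 11025)), 45744) = Add(Add(495, -209790, 99225), 45744) = Add(-110070, 45744) = -64326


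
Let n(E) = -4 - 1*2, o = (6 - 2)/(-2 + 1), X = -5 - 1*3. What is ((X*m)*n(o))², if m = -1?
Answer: 2304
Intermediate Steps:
X = -8 (X = -5 - 3 = -8)
o = -4 (o = 4/(-1) = 4*(-1) = -4)
n(E) = -6 (n(E) = -4 - 2 = -6)
((X*m)*n(o))² = (-8*(-1)*(-6))² = (8*(-6))² = (-48)² = 2304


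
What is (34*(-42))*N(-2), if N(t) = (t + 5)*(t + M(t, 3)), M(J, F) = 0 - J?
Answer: 0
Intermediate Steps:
M(J, F) = -J
N(t) = 0 (N(t) = (t + 5)*(t - t) = (5 + t)*0 = 0)
(34*(-42))*N(-2) = (34*(-42))*0 = -1428*0 = 0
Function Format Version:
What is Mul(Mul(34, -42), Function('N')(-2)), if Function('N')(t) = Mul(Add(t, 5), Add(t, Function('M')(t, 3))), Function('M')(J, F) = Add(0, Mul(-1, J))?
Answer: 0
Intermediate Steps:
Function('M')(J, F) = Mul(-1, J)
Function('N')(t) = 0 (Function('N')(t) = Mul(Add(t, 5), Add(t, Mul(-1, t))) = Mul(Add(5, t), 0) = 0)
Mul(Mul(34, -42), Function('N')(-2)) = Mul(Mul(34, -42), 0) = Mul(-1428, 0) = 0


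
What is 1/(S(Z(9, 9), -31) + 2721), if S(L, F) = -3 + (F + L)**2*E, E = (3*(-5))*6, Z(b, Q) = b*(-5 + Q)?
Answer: 1/468 ≈ 0.0021368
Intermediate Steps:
E = -90 (E = -15*6 = -90)
S(L, F) = -3 - 90*(F + L)**2 (S(L, F) = -3 + (F + L)**2*(-90) = -3 - 90*(F + L)**2)
1/(S(Z(9, 9), -31) + 2721) = 1/((-3 - 90*(-31 + 9*(-5 + 9))**2) + 2721) = 1/((-3 - 90*(-31 + 9*4)**2) + 2721) = 1/((-3 - 90*(-31 + 36)**2) + 2721) = 1/((-3 - 90*5**2) + 2721) = 1/((-3 - 90*25) + 2721) = 1/((-3 - 2250) + 2721) = 1/(-2253 + 2721) = 1/468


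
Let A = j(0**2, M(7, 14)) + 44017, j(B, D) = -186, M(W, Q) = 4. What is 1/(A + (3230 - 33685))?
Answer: 1/13376 ≈ 7.4761e-5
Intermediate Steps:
A = 43831 (A = -186 + 44017 = 43831)
1/(A + (3230 - 33685)) = 1/(43831 + (3230 - 33685)) = 1/(43831 - 30455) = 1/13376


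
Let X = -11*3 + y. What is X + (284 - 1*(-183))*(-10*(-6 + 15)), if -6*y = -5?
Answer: -252373/6 ≈ -42062.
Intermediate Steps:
y = 5/6 (y = -1/6*(-5) = 5/6 ≈ 0.83333)
X = -193/6 (X = -11*3 + 5/6 = -33 + 5/6 = -193/6 ≈ -32.167)
X + (284 - 1*(-183))*(-10*(-6 + 15)) = -193/6 + (284 - 1*(-183))*(-10*(-6 + 15)) = -193/6 + (284 + 183)*(-10*9) = -193/6 + 467*(-90) = -193/6 - 42030 = -252373/6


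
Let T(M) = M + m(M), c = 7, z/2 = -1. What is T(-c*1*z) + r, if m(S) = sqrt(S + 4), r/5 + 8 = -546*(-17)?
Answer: 46384 + 3*sqrt(2) ≈ 46388.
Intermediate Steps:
z = -2 (z = 2*(-1) = -2)
r = 46370 (r = -40 + 5*(-546*(-17)) = -40 + 5*9282 = -40 + 46410 = 46370)
m(S) = sqrt(4 + S)
T(M) = M + sqrt(4 + M)
T(-c*1*z) + r = (-7*1*(-2) + sqrt(4 - 7*1*(-2))) + 46370 = (-7*(-2) + sqrt(4 - 7*(-2))) + 46370 = (-1*(-14) + sqrt(4 - 1*(-14))) + 46370 = (14 + sqrt(4 + 14)) + 46370 = (14 + sqrt(18)) + 46370 = (14 + 3*sqrt(2)) + 46370 = 46384 + 3*sqrt(2)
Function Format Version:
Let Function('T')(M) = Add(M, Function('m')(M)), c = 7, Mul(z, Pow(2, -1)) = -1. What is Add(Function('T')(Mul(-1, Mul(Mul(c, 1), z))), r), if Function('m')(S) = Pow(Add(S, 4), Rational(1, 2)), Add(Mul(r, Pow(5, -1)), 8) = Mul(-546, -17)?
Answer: Add(46384, Mul(3, Pow(2, Rational(1, 2)))) ≈ 46388.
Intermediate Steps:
z = -2 (z = Mul(2, -1) = -2)
r = 46370 (r = Add(-40, Mul(5, Mul(-546, -17))) = Add(-40, Mul(5, 9282)) = Add(-40, 46410) = 46370)
Function('m')(S) = Pow(Add(4, S), Rational(1, 2))
Function('T')(M) = Add(M, Pow(Add(4, M), Rational(1, 2)))
Add(Function('T')(Mul(-1, Mul(Mul(c, 1), z))), r) = Add(Add(Mul(-1, Mul(Mul(7, 1), -2)), Pow(Add(4, Mul(-1, Mul(Mul(7, 1), -2))), Rational(1, 2))), 46370) = Add(Add(Mul(-1, Mul(7, -2)), Pow(Add(4, Mul(-1, Mul(7, -2))), Rational(1, 2))), 46370) = Add(Add(Mul(-1, -14), Pow(Add(4, Mul(-1, -14)), Rational(1, 2))), 46370) = Add(Add(14, Pow(Add(4, 14), Rational(1, 2))), 46370) = Add(Add(14, Pow(18, Rational(1, 2))), 46370) = Add(Add(14, Mul(3, Pow(2, Rational(1, 2)))), 46370) = Add(46384, Mul(3, Pow(2, Rational(1, 2))))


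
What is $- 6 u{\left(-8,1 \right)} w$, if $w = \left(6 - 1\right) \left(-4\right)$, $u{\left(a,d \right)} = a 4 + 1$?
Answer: $-3720$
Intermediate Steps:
$u{\left(a,d \right)} = 1 + 4 a$ ($u{\left(a,d \right)} = 4 a + 1 = 1 + 4 a$)
$w = -20$ ($w = 5 \left(-4\right) = -20$)
$- 6 u{\left(-8,1 \right)} w = - 6 \left(1 + 4 \left(-8\right)\right) \left(-20\right) = - 6 \left(1 - 32\right) \left(-20\right) = \left(-6\right) \left(-31\right) \left(-20\right) = 186 \left(-20\right) = -3720$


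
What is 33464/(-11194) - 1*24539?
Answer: -137361515/5597 ≈ -24542.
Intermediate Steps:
33464/(-11194) - 1*24539 = 33464*(-1/11194) - 24539 = -16732/5597 - 24539 = -137361515/5597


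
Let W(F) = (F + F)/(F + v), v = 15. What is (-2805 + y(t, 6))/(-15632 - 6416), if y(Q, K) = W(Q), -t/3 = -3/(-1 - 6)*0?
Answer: 2805/22048 ≈ 0.12722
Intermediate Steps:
W(F) = 2*F/(15 + F) (W(F) = (F + F)/(F + 15) = (2*F)/(15 + F) = 2*F/(15 + F))
t = 0 (t = -3*(-3/(-1 - 6))*0 = -3*(-3/(-7))*0 = -3*(-3*(-⅐))*0 = -9*0/7 = -3*0 = 0)
y(Q, K) = 2*Q/(15 + Q)
(-2805 + y(t, 6))/(-15632 - 6416) = (-2805 + 2*0/(15 + 0))/(-15632 - 6416) = (-2805 + 2*0/15)/(-22048) = (-2805 + 2*0*(1/15))*(-1/22048) = (-2805 + 0)*(-1/22048) = -2805*(-1/22048) = 2805/22048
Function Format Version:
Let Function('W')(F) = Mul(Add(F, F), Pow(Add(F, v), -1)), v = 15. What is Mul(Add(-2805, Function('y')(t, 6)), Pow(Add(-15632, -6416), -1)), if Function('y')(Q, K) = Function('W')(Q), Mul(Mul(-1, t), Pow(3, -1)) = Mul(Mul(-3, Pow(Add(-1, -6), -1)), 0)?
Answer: Rational(2805, 22048) ≈ 0.12722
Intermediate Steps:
Function('W')(F) = Mul(2, F, Pow(Add(15, F), -1)) (Function('W')(F) = Mul(Add(F, F), Pow(Add(F, 15), -1)) = Mul(Mul(2, F), Pow(Add(15, F), -1)) = Mul(2, F, Pow(Add(15, F), -1)))
t = 0 (t = Mul(-3, Mul(Mul(-3, Pow(Add(-1, -6), -1)), 0)) = Mul(-3, Mul(Mul(-3, Pow(-7, -1)), 0)) = Mul(-3, Mul(Mul(-3, Rational(-1, 7)), 0)) = Mul(-3, Mul(Rational(3, 7), 0)) = Mul(-3, 0) = 0)
Function('y')(Q, K) = Mul(2, Q, Pow(Add(15, Q), -1))
Mul(Add(-2805, Function('y')(t, 6)), Pow(Add(-15632, -6416), -1)) = Mul(Add(-2805, Mul(2, 0, Pow(Add(15, 0), -1))), Pow(Add(-15632, -6416), -1)) = Mul(Add(-2805, Mul(2, 0, Pow(15, -1))), Pow(-22048, -1)) = Mul(Add(-2805, Mul(2, 0, Rational(1, 15))), Rational(-1, 22048)) = Mul(Add(-2805, 0), Rational(-1, 22048)) = Mul(-2805, Rational(-1, 22048)) = Rational(2805, 22048)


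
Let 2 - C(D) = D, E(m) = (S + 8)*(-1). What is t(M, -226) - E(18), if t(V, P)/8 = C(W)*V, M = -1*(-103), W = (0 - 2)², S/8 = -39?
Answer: -1952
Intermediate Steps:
S = -312 (S = 8*(-39) = -312)
E(m) = 304 (E(m) = (-312 + 8)*(-1) = -304*(-1) = 304)
W = 4 (W = (-2)² = 4)
C(D) = 2 - D
M = 103
t(V, P) = -16*V (t(V, P) = 8*((2 - 1*4)*V) = 8*((2 - 4)*V) = 8*(-2*V) = -16*V)
t(M, -226) - E(18) = -16*103 - 1*304 = -1648 - 304 = -1952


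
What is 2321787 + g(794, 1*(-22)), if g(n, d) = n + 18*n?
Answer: 2336873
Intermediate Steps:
g(n, d) = 19*n
2321787 + g(794, 1*(-22)) = 2321787 + 19*794 = 2321787 + 15086 = 2336873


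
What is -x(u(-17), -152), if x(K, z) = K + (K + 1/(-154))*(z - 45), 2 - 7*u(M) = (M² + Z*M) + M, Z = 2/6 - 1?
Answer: -3639919/462 ≈ -7878.6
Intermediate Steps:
Z = -⅔ (Z = 2*(⅙) - 1 = ⅓ - 1 = -⅔ ≈ -0.66667)
u(M) = 2/7 - M²/7 - M/21 (u(M) = 2/7 - ((M² - 2*M/3) + M)/7 = 2/7 - (M² + M/3)/7 = 2/7 + (-M²/7 - M/21) = 2/7 - M²/7 - M/21)
x(K, z) = K + (-45 + z)*(-1/154 + K) (x(K, z) = K + (K - 1/154)*(-45 + z) = K + (-1/154 + K)*(-45 + z) = K + (-45 + z)*(-1/154 + K))
-x(u(-17), -152) = -(45/154 - 44*(2/7 - ⅐*(-17)² - 1/21*(-17)) - 1/154*(-152) + (2/7 - ⅐*(-17)² - 1/21*(-17))*(-152)) = -(45/154 - 44*(2/7 - ⅐*289 + 17/21) + 76/77 + (2/7 - ⅐*289 + 17/21)*(-152)) = -(45/154 - 44*(2/7 - 289/7 + 17/21) + 76/77 + (2/7 - 289/7 + 17/21)*(-152)) = -(45/154 - 44*(-844/21) + 76/77 - 844/21*(-152)) = -(45/154 + 37136/21 + 76/77 + 128288/21) = -1*3639919/462 = -3639919/462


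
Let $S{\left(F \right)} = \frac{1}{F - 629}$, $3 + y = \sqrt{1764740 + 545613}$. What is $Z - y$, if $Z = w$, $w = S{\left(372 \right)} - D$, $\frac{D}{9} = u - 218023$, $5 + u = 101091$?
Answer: $\frac{270476051}{257} - \sqrt{2310353} \approx 1.0509 \cdot 10^{6}$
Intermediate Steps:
$u = 101086$ ($u = -5 + 101091 = 101086$)
$D = -1052433$ ($D = 9 \left(101086 - 218023\right) = 9 \left(-116937\right) = -1052433$)
$y = -3 + \sqrt{2310353}$ ($y = -3 + \sqrt{1764740 + 545613} = -3 + \sqrt{2310353} \approx 1517.0$)
$S{\left(F \right)} = \frac{1}{-629 + F}$
$w = \frac{270475280}{257}$ ($w = \frac{1}{-629 + 372} - -1052433 = \frac{1}{-257} + 1052433 = - \frac{1}{257} + 1052433 = \frac{270475280}{257} \approx 1.0524 \cdot 10^{6}$)
$Z = \frac{270475280}{257} \approx 1.0524 \cdot 10^{6}$
$Z - y = \frac{270475280}{257} - \left(-3 + \sqrt{2310353}\right) = \frac{270475280}{257} + \left(3 - \sqrt{2310353}\right) = \frac{270476051}{257} - \sqrt{2310353}$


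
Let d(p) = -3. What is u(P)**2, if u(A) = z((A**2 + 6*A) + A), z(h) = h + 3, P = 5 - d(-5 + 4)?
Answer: 15129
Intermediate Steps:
P = 8 (P = 5 - 1*(-3) = 5 + 3 = 8)
z(h) = 3 + h
u(A) = 3 + A**2 + 7*A (u(A) = 3 + ((A**2 + 6*A) + A) = 3 + (A**2 + 7*A) = 3 + A**2 + 7*A)
u(P)**2 = (3 + 8*(7 + 8))**2 = (3 + 8*15)**2 = (3 + 120)**2 = 123**2 = 15129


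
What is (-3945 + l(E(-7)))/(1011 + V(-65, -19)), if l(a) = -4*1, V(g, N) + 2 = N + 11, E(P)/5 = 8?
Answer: -359/91 ≈ -3.9451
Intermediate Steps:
E(P) = 40 (E(P) = 5*8 = 40)
V(g, N) = 9 + N (V(g, N) = -2 + (N + 11) = -2 + (11 + N) = 9 + N)
l(a) = -4
(-3945 + l(E(-7)))/(1011 + V(-65, -19)) = (-3945 - 4)/(1011 + (9 - 19)) = -3949/(1011 - 10) = -3949/1001 = -3949*1/1001 = -359/91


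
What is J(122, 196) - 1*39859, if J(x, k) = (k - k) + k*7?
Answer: -38487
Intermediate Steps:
J(x, k) = 7*k (J(x, k) = 0 + 7*k = 7*k)
J(122, 196) - 1*39859 = 7*196 - 1*39859 = 1372 - 39859 = -38487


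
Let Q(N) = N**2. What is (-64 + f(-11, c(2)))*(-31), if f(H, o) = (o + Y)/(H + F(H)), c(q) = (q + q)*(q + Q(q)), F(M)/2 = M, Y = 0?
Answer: 22072/11 ≈ 2006.5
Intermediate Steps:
F(M) = 2*M
c(q) = 2*q*(q + q**2) (c(q) = (q + q)*(q + q**2) = (2*q)*(q + q**2) = 2*q*(q + q**2))
f(H, o) = o/(3*H) (f(H, o) = (o + 0)/(H + 2*H) = o/((3*H)) = o*(1/(3*H)) = o/(3*H))
(-64 + f(-11, c(2)))*(-31) = (-64 + (1/3)*(2*2**2*(1 + 2))/(-11))*(-31) = (-64 + (1/3)*(2*4*3)*(-1/11))*(-31) = (-64 + (1/3)*24*(-1/11))*(-31) = (-64 - 8/11)*(-31) = -712/11*(-31) = 22072/11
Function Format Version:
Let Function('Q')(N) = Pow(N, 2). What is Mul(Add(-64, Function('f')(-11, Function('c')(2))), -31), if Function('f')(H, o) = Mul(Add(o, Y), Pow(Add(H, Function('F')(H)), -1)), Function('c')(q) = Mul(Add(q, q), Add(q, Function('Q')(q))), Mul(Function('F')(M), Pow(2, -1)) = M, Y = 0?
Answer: Rational(22072, 11) ≈ 2006.5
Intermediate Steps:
Function('F')(M) = Mul(2, M)
Function('c')(q) = Mul(2, q, Add(q, Pow(q, 2))) (Function('c')(q) = Mul(Add(q, q), Add(q, Pow(q, 2))) = Mul(Mul(2, q), Add(q, Pow(q, 2))) = Mul(2, q, Add(q, Pow(q, 2))))
Function('f')(H, o) = Mul(Rational(1, 3), o, Pow(H, -1)) (Function('f')(H, o) = Mul(Add(o, 0), Pow(Add(H, Mul(2, H)), -1)) = Mul(o, Pow(Mul(3, H), -1)) = Mul(o, Mul(Rational(1, 3), Pow(H, -1))) = Mul(Rational(1, 3), o, Pow(H, -1)))
Mul(Add(-64, Function('f')(-11, Function('c')(2))), -31) = Mul(Add(-64, Mul(Rational(1, 3), Mul(2, Pow(2, 2), Add(1, 2)), Pow(-11, -1))), -31) = Mul(Add(-64, Mul(Rational(1, 3), Mul(2, 4, 3), Rational(-1, 11))), -31) = Mul(Add(-64, Mul(Rational(1, 3), 24, Rational(-1, 11))), -31) = Mul(Add(-64, Rational(-8, 11)), -31) = Mul(Rational(-712, 11), -31) = Rational(22072, 11)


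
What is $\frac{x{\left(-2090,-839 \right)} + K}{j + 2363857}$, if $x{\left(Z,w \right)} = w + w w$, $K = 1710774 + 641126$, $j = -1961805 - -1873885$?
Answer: $\frac{3054982}{2275937} \approx 1.3423$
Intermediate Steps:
$j = -87920$ ($j = -1961805 + 1873885 = -87920$)
$K = 2351900$
$x{\left(Z,w \right)} = w + w^{2}$
$\frac{x{\left(-2090,-839 \right)} + K}{j + 2363857} = \frac{- 839 \left(1 - 839\right) + 2351900}{-87920 + 2363857} = \frac{\left(-839\right) \left(-838\right) + 2351900}{2275937} = \left(703082 + 2351900\right) \frac{1}{2275937} = 3054982 \cdot \frac{1}{2275937} = \frac{3054982}{2275937}$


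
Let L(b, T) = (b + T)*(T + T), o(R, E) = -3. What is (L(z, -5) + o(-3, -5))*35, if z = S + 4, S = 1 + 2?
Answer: -805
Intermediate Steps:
S = 3
z = 7 (z = 3 + 4 = 7)
L(b, T) = 2*T*(T + b) (L(b, T) = (T + b)*(2*T) = 2*T*(T + b))
(L(z, -5) + o(-3, -5))*35 = (2*(-5)*(-5 + 7) - 3)*35 = (2*(-5)*2 - 3)*35 = (-20 - 3)*35 = -23*35 = -805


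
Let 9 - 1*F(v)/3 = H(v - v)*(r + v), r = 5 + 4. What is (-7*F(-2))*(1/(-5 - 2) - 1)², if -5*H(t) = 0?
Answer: -1728/7 ≈ -246.86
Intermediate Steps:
H(t) = 0 (H(t) = -⅕*0 = 0)
r = 9
F(v) = 27 (F(v) = 27 - 0*(9 + v) = 27 - 3*0 = 27 + 0 = 27)
(-7*F(-2))*(1/(-5 - 2) - 1)² = (-7*27)*(1/(-5 - 2) - 1)² = -189*(1/(-7) - 1)² = -189*(-⅐ - 1)² = -189*(-8/7)² = -189*64/49 = -1728/7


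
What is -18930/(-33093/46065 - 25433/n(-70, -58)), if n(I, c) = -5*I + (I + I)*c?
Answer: 492395234100/96791257 ≈ 5087.2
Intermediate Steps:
n(I, c) = -5*I + 2*I*c (n(I, c) = -5*I + (2*I)*c = -5*I + 2*I*c)
-18930/(-33093/46065 - 25433/n(-70, -58)) = -18930/(-33093/46065 - 25433*(-1/(70*(-5 + 2*(-58))))) = -18930/(-33093*1/46065 - 25433*(-1/(70*(-5 - 116)))) = -18930/(-11031/15355 - 25433/((-70*(-121)))) = -18930/(-11031/15355 - 25433/8470) = -18930/(-96791257/26011370) = -18930*(-26011370/96791257) = 492395234100/96791257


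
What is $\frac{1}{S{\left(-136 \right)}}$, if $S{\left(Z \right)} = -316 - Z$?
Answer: $- \frac{1}{180} \approx -0.0055556$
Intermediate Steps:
$\frac{1}{S{\left(-136 \right)}} = \frac{1}{-316 - -136} = \frac{1}{-316 + 136} = \frac{1}{-180} = - \frac{1}{180}$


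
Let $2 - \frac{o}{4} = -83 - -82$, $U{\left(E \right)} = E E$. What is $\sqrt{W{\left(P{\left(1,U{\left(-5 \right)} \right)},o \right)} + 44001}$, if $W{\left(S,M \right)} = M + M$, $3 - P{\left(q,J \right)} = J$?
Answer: $5 \sqrt{1761} \approx 209.82$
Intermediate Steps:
$U{\left(E \right)} = E^{2}$
$P{\left(q,J \right)} = 3 - J$
$o = 12$ ($o = 8 - 4 \left(-83 - -82\right) = 8 - 4 \left(-83 + 82\right) = 8 - -4 = 8 + 4 = 12$)
$W{\left(S,M \right)} = 2 M$
$\sqrt{W{\left(P{\left(1,U{\left(-5 \right)} \right)},o \right)} + 44001} = \sqrt{2 \cdot 12 + 44001} = \sqrt{24 + 44001} = \sqrt{44025} = 5 \sqrt{1761}$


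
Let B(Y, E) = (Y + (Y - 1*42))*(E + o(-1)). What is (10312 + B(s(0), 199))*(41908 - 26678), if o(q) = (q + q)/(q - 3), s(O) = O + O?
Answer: 29439590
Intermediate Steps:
s(O) = 2*O
o(q) = 2*q/(-3 + q) (o(q) = (2*q)/(-3 + q) = 2*q/(-3 + q))
B(Y, E) = (½ + E)*(-42 + 2*Y) (B(Y, E) = (Y + (Y - 1*42))*(E + 2*(-1)/(-3 - 1)) = (Y + (Y - 42))*(E + 2*(-1)/(-4)) = (Y + (-42 + Y))*(E + 2*(-1)*(-¼)) = (-42 + 2*Y)*(E + ½) = (-42 + 2*Y)*(½ + E) = (½ + E)*(-42 + 2*Y))
(10312 + B(s(0), 199))*(41908 - 26678) = (10312 + (-21 + 2*0 - 42*199 + 2*199*(2*0)))*(41908 - 26678) = (10312 + (-21 + 0 - 8358 + 2*199*0))*15230 = (10312 + (-21 + 0 - 8358 + 0))*15230 = (10312 - 8379)*15230 = 1933*15230 = 29439590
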